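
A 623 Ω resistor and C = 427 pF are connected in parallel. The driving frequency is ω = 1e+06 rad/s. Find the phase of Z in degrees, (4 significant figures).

-14.90°

X_C = 1/(ωC) = 2342 Ω
Parallel: admittances add. Y = 1/R + jωC
Y = (0.001605 + j0.0004270) S
|Y| = 0.001661 S → |Z| = 1/|Y| = 602.1 Ω, ∠Z = −∠Y = -14.90°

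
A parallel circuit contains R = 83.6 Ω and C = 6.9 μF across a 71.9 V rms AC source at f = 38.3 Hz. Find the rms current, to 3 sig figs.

868 mA

ω = 2πf = 240.6 rad/s
X_C = 1/(ωC) = 602 Ω
Parallel: admittances add. Y = 1/R + jωC
Y = (0.0120 + j0.00166) S
|Y| = 0.0121 S → |Z| = 1/|Y| = 82.8 Ω, ∠Z = −∠Y = -7.90°
I = V/|Z| = 71.9/82.8 = 868 mA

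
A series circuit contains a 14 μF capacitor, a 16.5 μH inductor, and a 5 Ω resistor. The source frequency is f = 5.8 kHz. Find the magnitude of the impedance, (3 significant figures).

ω = 2πf = 36440 rad/s
X_L = ωL = 0.601 Ω
X_C = 1/(ωC) = 1.96 Ω
Net reactance X = X_L − X_C = -1.36 Ω
Z = 5.00 − j1.36 Ω
|Z| = √(5.00² + 1.36²) = 5.18 Ω

5.18 Ω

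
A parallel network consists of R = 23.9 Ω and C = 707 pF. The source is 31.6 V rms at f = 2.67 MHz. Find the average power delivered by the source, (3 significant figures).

ω = 2πf = 1.678e+07 rad/s
X_C = 1/(ωC) = 84.3 Ω
Parallel: admittances add. Y = 1/R + jωC
Y = (0.0418 + j0.0119) S
|Y| = 0.0435 S → |Z| = 1/|Y| = 23.0 Ω, ∠Z = −∠Y = -15.8°
I = V/|Z| = 1.37 A
P = VI cos φ = 31.6 × 1.37 × cos(-15.8°) = 41.8 W

41.8 W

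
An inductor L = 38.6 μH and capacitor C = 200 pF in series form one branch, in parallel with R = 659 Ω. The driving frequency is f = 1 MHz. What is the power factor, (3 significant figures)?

ω = 2πf = 6.283e+06 rad/s
X_L = ωL = 243 Ω
X_C = 1/(ωC) = 796 Ω
Branch 1: Z₁ = R = 659 Ω
Branch 2 (series LC): Z₂ = j(X_L − X_C) = −j553 Ω
Parallel: Z = Z₁Z₂/(Z₁+Z₂), |Z| = 424 Ω, ∠Z = -50.0°
cos φ = cos(-50.0°) = 0.643

0.643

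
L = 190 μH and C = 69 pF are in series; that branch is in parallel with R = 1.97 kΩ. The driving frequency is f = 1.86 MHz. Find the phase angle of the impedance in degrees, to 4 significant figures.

63.54°

ω = 2πf = 1.169e+07 rad/s
X_L = ωL = 2220 Ω
X_C = 1/(ωC) = 1240 Ω
Branch 1: Z₁ = R = 1970 Ω
Branch 2 (series LC): Z₂ = j(X_L − X_C) = j980.4 Ω
Parallel: Z = Z₁Z₂/(Z₁+Z₂), |Z| = 877.7 Ω, ∠Z = 63.54°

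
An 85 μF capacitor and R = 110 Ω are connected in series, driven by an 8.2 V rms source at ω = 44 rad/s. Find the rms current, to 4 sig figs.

X_C = 1/(ωC) = 267.4 Ω
Z = 110.0 − j267.4 Ω
|Z| = √(110.0² + 267.4²) = 289.1 Ω
I = V/|Z| = 8.2/289.1 = 28.36 mA

28.36 mA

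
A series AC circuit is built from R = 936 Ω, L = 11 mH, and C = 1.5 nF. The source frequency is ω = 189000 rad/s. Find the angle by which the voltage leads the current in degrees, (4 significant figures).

-57.13°

X_L = ωL = 2079 Ω
X_C = 1/(ωC) = 3527 Ω
Net reactance X = X_L − X_C = -1448 Ω
Z = 936.0 − j1448 Ω
|Z| = √(936.0² + 1448²) = 1724 Ω
∠Z = arctan(-1448/936.0) = -57.13°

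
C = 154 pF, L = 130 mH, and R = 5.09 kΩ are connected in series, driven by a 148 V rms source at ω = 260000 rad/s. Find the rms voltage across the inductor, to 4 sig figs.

X_L = ωL = 33800 Ω
X_C = 1/(ωC) = 24980 Ω
Net reactance X = X_L − X_C = 8825 Ω
Z = 5090 + j8825 Ω
|Z| = √(5090² + 8825²) = 10190 Ω
I = V/|Z| = 14.53 mA
V_L = I·|Z_L| = 0.01453 × 33800 = 491.0 V

491.0 V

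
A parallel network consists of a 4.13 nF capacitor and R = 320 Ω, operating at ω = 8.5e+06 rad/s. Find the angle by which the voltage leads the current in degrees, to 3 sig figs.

X_C = 1/(ωC) = 28.5 Ω
Parallel: admittances add. Y = 1/R + jωC
Y = (0.00313 + j0.0351) S
|Y| = 0.0352 S → |Z| = 1/|Y| = 28.4 Ω, ∠Z = −∠Y = -84.9°

-84.9°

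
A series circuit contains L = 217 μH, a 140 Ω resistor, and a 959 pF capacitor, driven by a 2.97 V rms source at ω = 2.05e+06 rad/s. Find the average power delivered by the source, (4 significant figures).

52.17 mW

X_L = ωL = 444.8 Ω
X_C = 1/(ωC) = 508.7 Ω
Net reactance X = X_L − X_C = -63.81 Ω
Z = 140.0 − j63.81 Ω
|Z| = √(140.0² + 63.81²) = 153.9 Ω
∠Z = arctan(-63.81/140.0) = -24.50°
I = V/|Z| = 19.30 mA
P = VI cos φ = 2.97 × 0.01930 × cos(-24.50°) = 52.17 mW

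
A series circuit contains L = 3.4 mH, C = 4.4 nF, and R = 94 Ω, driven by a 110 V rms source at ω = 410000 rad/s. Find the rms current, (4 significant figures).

X_L = ωL = 1394 Ω
X_C = 1/(ωC) = 554.3 Ω
Net reactance X = X_L − X_C = 839.7 Ω
Z = 94.00 + j839.7 Ω
|Z| = √(94.00² + 839.7²) = 844.9 Ω
I = V/|Z| = 110/844.9 = 130.2 mA

130.2 mA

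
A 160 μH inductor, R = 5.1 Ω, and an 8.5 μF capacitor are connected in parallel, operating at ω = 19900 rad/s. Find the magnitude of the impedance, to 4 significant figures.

4.101 Ω

X_L = ωL = 3.184 Ω
X_C = 1/(ωC) = 5.912 Ω
Parallel: admittances add. Y = 1/R + 1/(jωL) + jωC
Y = (0.1961 − j0.1449) S
|Y| = 0.2438 S → |Z| = 1/|Y| = 4.101 Ω, ∠Z = −∠Y = 36.47°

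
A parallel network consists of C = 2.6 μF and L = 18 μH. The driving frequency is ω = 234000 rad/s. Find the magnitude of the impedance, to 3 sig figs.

X_L = ωL = 4.21 Ω
X_C = 1/(ωC) = 1.64 Ω
Parallel: admittances add. Y = 1/(jωL) + jωC
Y = (0 + j0.371) S
|Y| = 0.371 S → |Z| = 1/|Y| = 2.70 Ω, ∠Z = −∠Y = -90.0°

2.70 Ω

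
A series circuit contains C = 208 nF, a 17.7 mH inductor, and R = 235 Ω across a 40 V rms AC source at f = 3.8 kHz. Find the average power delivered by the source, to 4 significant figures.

ω = 2πf = 23880 rad/s
X_L = ωL = 422.6 Ω
X_C = 1/(ωC) = 201.4 Ω
Net reactance X = X_L − X_C = 221.2 Ω
Z = 235.0 + j221.2 Ω
|Z| = √(235.0² + 221.2²) = 322.8 Ω
∠Z = arctan(221.2/235.0) = 43.27°
I = V/|Z| = 123.9 mA
P = VI cos φ = 40 × 0.1239 × cos(43.27°) = 3.609 W

3.609 W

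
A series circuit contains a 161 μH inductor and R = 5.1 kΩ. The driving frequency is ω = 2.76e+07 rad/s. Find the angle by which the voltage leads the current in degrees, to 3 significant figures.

X_L = ωL = 4440 Ω
Z = 5100 + j4440 Ω
|Z| = √(5100² + 4440²) = 6760 Ω
∠Z = arctan(4440/5100) = 41.1°

41.1°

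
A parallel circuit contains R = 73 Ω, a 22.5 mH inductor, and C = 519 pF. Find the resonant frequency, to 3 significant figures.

46.6 kHz

ω₀ = 1/√(LC) = 1/√(0.0225 × 5.19e-10) = 292600 rad/s
f₀ = ω₀/(2π) = 46.6 kHz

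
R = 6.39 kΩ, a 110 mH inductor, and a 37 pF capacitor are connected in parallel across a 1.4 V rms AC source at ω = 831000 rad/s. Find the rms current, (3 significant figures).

221 μA

X_L = ωL = 91400 Ω
X_C = 1/(ωC) = 32500 Ω
Parallel: admittances add. Y = 1/R + 1/(jωL) + jωC
Y = (0.000156 + j1.98e-05) S
|Y| = 0.000158 S → |Z| = 1/|Y| = 6340 Ω, ∠Z = −∠Y = -7.21°
I = V/|Z| = 1.4/6340 = 221 μA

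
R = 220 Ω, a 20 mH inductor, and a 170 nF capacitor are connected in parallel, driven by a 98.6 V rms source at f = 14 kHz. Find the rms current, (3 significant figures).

ω = 2πf = 87960 rad/s
X_L = ωL = 1760 Ω
X_C = 1/(ωC) = 66.9 Ω
Parallel: admittances add. Y = 1/R + 1/(jωL) + jωC
Y = (0.00455 + j0.0144) S
|Y| = 0.0151 S → |Z| = 1/|Y| = 66.3 Ω, ∠Z = −∠Y = -72.5°
I = V/|Z| = 98.6/66.3 = 1.49 A

1.49 A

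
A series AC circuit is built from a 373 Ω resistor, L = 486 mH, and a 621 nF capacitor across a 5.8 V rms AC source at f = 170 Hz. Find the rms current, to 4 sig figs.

5.490 mA

ω = 2πf = 1068 rad/s
X_L = ωL = 519.1 Ω
X_C = 1/(ωC) = 1508 Ω
Net reactance X = X_L − X_C = -988.5 Ω
Z = 373.0 − j988.5 Ω
|Z| = √(373.0² + 988.5²) = 1056 Ω
I = V/|Z| = 5.8/1056 = 5.490 mA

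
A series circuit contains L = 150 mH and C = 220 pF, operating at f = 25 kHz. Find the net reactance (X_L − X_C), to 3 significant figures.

-5380 Ω

ω = 2πf = 157100 rad/s
X_L = ωL = 23600 Ω
X_C = 1/(ωC) = 28900 Ω
X = 23600 − 28900 = -5380 Ω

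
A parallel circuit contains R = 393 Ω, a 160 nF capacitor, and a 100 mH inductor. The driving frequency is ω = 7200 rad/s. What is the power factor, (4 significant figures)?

X_L = ωL = 720.0 Ω
X_C = 1/(ωC) = 868.1 Ω
Parallel: admittances add. Y = 1/R + 1/(jωL) + jωC
Y = (0.002545 − j0.0002369) S
|Y| = 0.002556 S → |Z| = 1/|Y| = 391.3 Ω, ∠Z = −∠Y = 5.319°
cos φ = cos(5.319°) = 0.9957

0.9957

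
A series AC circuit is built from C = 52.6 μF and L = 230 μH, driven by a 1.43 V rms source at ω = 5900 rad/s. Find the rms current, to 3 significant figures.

X_L = ωL = 1.36 Ω
X_C = 1/(ωC) = 3.22 Ω
Net reactance X = X_L − X_C = -1.87 Ω
Z = − j1.87 Ω
|Z| = √(0² + 1.87²) = 1.87 Ω
I = V/|Z| = 1.43/1.87 = 767 mA

767 mA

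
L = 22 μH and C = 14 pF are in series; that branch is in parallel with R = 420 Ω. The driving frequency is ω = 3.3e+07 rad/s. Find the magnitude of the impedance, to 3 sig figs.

X_L = ωL = 726 Ω
X_C = 1/(ωC) = 2160 Ω
Branch 1: Z₁ = R = 420 Ω
Branch 2 (series LC): Z₂ = j(X_L − X_C) = −j1440 Ω
Parallel: Z = Z₁Z₂/(Z₁+Z₂), |Z| = 403 Ω, ∠Z = -16.3°

403 Ω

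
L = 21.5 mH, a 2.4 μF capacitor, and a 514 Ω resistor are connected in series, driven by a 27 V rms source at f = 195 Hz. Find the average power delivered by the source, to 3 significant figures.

1.03 W

ω = 2πf = 1225 rad/s
X_L = ωL = 26.3 Ω
X_C = 1/(ωC) = 340 Ω
Net reactance X = X_L − X_C = -314 Ω
Z = 514 − j314 Ω
|Z| = √(514² + 314²) = 602 Ω
∠Z = arctan(-314/514) = -31.4°
I = V/|Z| = 44.8 mA
P = VI cos φ = 27 × 0.0448 × cos(-31.4°) = 1.03 W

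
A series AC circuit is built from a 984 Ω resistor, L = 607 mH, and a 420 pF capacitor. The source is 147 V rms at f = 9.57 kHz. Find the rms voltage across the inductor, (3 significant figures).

ω = 2πf = 60130 rad/s
X_L = ωL = 36500 Ω
X_C = 1/(ωC) = 39600 Ω
Net reactance X = X_L − X_C = -3100 Ω
Z = 984 − j3100 Ω
|Z| = √(984² + 3100²) = 3250 Ω
I = V/|Z| = 45.2 mA
V_L = I·|Z_L| = 0.0452 × 36500 = 1650 V

1650 V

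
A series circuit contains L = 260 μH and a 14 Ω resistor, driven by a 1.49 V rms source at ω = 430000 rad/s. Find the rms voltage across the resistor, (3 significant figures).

X_L = ωL = 112 Ω
Z = 14.0 + j112 Ω
|Z| = √(14.0² + 112²) = 113 Ω
I = V/|Z| = 13.2 mA
V_R = I·|Z_R| = 0.0132 × 14.0 = 0.185 V

0.185 V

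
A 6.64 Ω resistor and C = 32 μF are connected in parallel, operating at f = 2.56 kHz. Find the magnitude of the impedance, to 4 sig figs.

ω = 2πf = 16080 rad/s
X_C = 1/(ωC) = 1.943 Ω
Parallel: admittances add. Y = 1/R + jωC
Y = (0.1506 + j0.5147) S
|Y| = 0.5363 S → |Z| = 1/|Y| = 1.865 Ω, ∠Z = −∠Y = -73.69°

1.865 Ω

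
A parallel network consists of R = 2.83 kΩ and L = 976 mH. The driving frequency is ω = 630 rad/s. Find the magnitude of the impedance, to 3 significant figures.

X_L = ωL = 615 Ω
Parallel: admittances add. Y = 1/R + 1/(jωL)
Y = (0.000353 − j0.00163) S
|Y| = 0.00166 S → |Z| = 1/|Y| = 601 Ω, ∠Z = −∠Y = 77.7°

601 Ω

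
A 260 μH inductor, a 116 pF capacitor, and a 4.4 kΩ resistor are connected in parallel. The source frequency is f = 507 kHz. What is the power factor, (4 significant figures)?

ω = 2πf = 3.186e+06 rad/s
X_L = ωL = 828.2 Ω
X_C = 1/(ωC) = 2706 Ω
Parallel: admittances add. Y = 1/R + 1/(jωL) + jωC
Y = (0.0002273 − j0.0008378) S
|Y| = 0.0008681 S → |Z| = 1/|Y| = 1152 Ω, ∠Z = −∠Y = 74.82°
cos φ = cos(74.82°) = 0.2618

0.2618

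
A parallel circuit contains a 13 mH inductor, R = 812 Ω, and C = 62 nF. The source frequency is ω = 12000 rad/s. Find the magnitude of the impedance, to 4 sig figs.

172.5 Ω

X_L = ωL = 156.0 Ω
X_C = 1/(ωC) = 1344 Ω
Parallel: admittances add. Y = 1/R + 1/(jωL) + jωC
Y = (0.001232 − j0.005666) S
|Y| = 0.005799 S → |Z| = 1/|Y| = 172.5 Ω, ∠Z = −∠Y = 77.74°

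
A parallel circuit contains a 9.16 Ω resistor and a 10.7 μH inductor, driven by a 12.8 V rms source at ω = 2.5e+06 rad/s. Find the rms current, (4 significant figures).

X_L = ωL = 26.75 Ω
Parallel: admittances add. Y = 1/R + 1/(jωL)
Y = (0.1092 − j0.03738) S
|Y| = 0.1154 S → |Z| = 1/|Y| = 8.666 Ω, ∠Z = −∠Y = 18.90°
I = V/|Z| = 12.8/8.666 = 1.477 A

1.477 A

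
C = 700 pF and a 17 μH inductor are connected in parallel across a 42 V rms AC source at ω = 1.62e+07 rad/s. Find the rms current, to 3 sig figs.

X_L = ωL = 275 Ω
X_C = 1/(ωC) = 88.2 Ω
Parallel: admittances add. Y = 1/(jωL) + jωC
Y = (0 + j0.00771) S
|Y| = 0.00771 S → |Z| = 1/|Y| = 130 Ω, ∠Z = −∠Y = -90.0°
I = V/|Z| = 42/130 = 324 mA

324 mA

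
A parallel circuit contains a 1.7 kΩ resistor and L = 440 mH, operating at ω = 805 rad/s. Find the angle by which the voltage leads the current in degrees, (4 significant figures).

X_L = ωL = 354.2 Ω
Parallel: admittances add. Y = 1/R + 1/(jωL)
Y = (0.0005882 − j0.002823) S
|Y| = 0.002884 S → |Z| = 1/|Y| = 346.8 Ω, ∠Z = −∠Y = 78.23°

78.23°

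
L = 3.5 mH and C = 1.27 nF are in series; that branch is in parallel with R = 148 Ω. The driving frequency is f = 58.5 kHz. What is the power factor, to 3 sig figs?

0.985

ω = 2πf = 367600 rad/s
X_L = ωL = 1290 Ω
X_C = 1/(ωC) = 2140 Ω
Branch 1: Z₁ = R = 148 Ω
Branch 2 (series LC): Z₂ = j(X_L − X_C) = −j856 Ω
Parallel: Z = Z₁Z₂/(Z₁+Z₂), |Z| = 146 Ω, ∠Z = -9.81°
cos φ = cos(-9.81°) = 0.985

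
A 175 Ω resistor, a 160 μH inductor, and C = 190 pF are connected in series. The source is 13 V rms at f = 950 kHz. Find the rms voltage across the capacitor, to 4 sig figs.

60.42 V

ω = 2πf = 5.969e+06 rad/s
X_L = ωL = 955.0 Ω
X_C = 1/(ωC) = 881.7 Ω
Net reactance X = X_L − X_C = 73.30 Ω
Z = 175.0 + j73.30 Ω
|Z| = √(175.0² + 73.30²) = 189.7 Ω
I = V/|Z| = 68.52 mA
V_C = I·|Z_C| = 0.06852 × 881.7 = 60.42 V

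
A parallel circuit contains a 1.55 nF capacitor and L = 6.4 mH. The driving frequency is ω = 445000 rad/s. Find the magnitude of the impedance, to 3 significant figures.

X_L = ωL = 2850 Ω
X_C = 1/(ωC) = 1450 Ω
Parallel: admittances add. Y = 1/(jωL) + jωC
Y = (0 + j0.000339) S
|Y| = 0.000339 S → |Z| = 1/|Y| = 2950 Ω, ∠Z = −∠Y = -90.0°

2950 Ω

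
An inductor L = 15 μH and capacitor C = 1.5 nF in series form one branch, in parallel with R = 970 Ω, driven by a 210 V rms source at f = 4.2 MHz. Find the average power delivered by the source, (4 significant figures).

ω = 2πf = 2.639e+07 rad/s
X_L = ωL = 395.8 Ω
X_C = 1/(ωC) = 25.26 Ω
Branch 1: Z₁ = R = 970.0 Ω
Branch 2 (series LC): Z₂ = j(X_L − X_C) = j370.6 Ω
Parallel: Z = Z₁Z₂/(Z₁+Z₂), |Z| = 346.2 Ω, ∠Z = 69.09°
I = V/|Z| = 606.6 mA
P = VI cos φ = 210 × 0.6066 × cos(69.09°) = 45.46 W

45.46 W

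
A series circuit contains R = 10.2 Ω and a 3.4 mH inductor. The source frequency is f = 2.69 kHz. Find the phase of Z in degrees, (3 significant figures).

79.9°

ω = 2πf = 16900 rad/s
X_L = ωL = 57.5 Ω
Z = 10.2 + j57.5 Ω
|Z| = √(10.2² + 57.5²) = 58.4 Ω
∠Z = arctan(57.5/10.2) = 79.9°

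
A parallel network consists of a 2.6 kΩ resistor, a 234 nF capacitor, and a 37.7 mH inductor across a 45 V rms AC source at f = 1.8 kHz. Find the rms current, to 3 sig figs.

22.0 mA

ω = 2πf = 11310 rad/s
X_L = ωL = 426 Ω
X_C = 1/(ωC) = 378 Ω
Parallel: admittances add. Y = 1/R + 1/(jωL) + jωC
Y = (0.000385 + j0.000301) S
|Y| = 0.000488 S → |Z| = 1/|Y| = 2050 Ω, ∠Z = −∠Y = -38.1°
I = V/|Z| = 45/2050 = 22.0 mA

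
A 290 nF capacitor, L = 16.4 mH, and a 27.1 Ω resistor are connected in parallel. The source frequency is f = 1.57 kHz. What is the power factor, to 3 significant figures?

ω = 2πf = 9865 rad/s
X_L = ωL = 162 Ω
X_C = 1/(ωC) = 350 Ω
Parallel: admittances add. Y = 1/R + 1/(jωL) + jωC
Y = (0.0369 − j0.00332) S
|Y| = 0.0370 S → |Z| = 1/|Y| = 27.0 Ω, ∠Z = −∠Y = 5.14°
cos φ = cos(5.14°) = 0.996

0.996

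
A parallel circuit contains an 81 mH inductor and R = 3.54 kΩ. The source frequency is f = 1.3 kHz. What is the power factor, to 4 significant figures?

0.1837

ω = 2πf = 8168 rad/s
X_L = ωL = 661.6 Ω
Parallel: admittances add. Y = 1/R + 1/(jωL)
Y = (0.0002825 − j0.001511) S
|Y| = 0.001538 S → |Z| = 1/|Y| = 650.4 Ω, ∠Z = −∠Y = 79.41°
cos φ = cos(79.41°) = 0.1837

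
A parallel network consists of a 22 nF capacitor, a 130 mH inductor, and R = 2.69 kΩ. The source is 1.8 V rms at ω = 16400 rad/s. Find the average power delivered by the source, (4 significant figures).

1.204 mW

X_L = ωL = 2132 Ω
X_C = 1/(ωC) = 2772 Ω
Parallel: admittances add. Y = 1/R + 1/(jωL) + jωC
Y = (0.0003717 − j0.0001082) S
|Y| = 0.0003872 S → |Z| = 1/|Y| = 2583 Ω, ∠Z = −∠Y = 16.23°
I = V/|Z| = 696.9 μA
P = VI cos φ = 1.8 × 0.0006969 × cos(16.23°) = 1.204 mW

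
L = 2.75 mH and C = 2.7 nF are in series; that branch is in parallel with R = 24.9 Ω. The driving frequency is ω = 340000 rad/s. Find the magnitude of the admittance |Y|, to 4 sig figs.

40.68 mS

X_L = ωL = 935.0 Ω
X_C = 1/(ωC) = 1089 Ω
Branch 1: Z₁ = R = 24.90 Ω
Branch 2 (series LC): Z₂ = j(X_L − X_C) = −j154.3 Ω
Parallel: Z = Z₁Z₂/(Z₁+Z₂), |Z| = 24.58 Ω, ∠Z = -9.166°
|Y| = 1/|Z| = 40.68 mS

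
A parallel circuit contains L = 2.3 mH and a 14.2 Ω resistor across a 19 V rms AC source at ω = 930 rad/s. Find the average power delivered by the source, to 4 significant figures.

X_L = ωL = 2.139 Ω
Parallel: admittances add. Y = 1/R + 1/(jωL)
Y = (0.07042 − j0.4675) S
|Y| = 0.4728 S → |Z| = 1/|Y| = 2.115 Ω, ∠Z = −∠Y = 81.43°
I = V/|Z| = 8.983 A
P = VI cos φ = 19 × 8.983 × cos(81.43°) = 25.42 W

25.42 W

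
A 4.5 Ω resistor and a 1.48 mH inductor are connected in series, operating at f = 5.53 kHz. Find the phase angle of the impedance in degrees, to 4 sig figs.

ω = 2πf = 34750 rad/s
X_L = ωL = 51.42 Ω
Z = 4.500 + j51.42 Ω
|Z| = √(4.500² + 51.42²) = 51.62 Ω
∠Z = arctan(51.42/4.500) = 85.00°

85.00°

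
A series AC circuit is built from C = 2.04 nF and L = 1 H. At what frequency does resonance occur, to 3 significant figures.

ω₀ = 1/√(LC) = 1/√(1 × 2.04e-09) = 22140 rad/s
f₀ = ω₀/(2π) = 3.52 kHz

3.52 kHz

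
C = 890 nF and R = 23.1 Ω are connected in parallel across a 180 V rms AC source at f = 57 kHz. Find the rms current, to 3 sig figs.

ω = 2πf = 358100 rad/s
X_C = 1/(ωC) = 3.14 Ω
Parallel: admittances add. Y = 1/R + jωC
Y = (0.0433 + j0.319) S
|Y| = 0.322 S → |Z| = 1/|Y| = 3.11 Ω, ∠Z = −∠Y = -82.3°
I = V/|Z| = 180/3.11 = 57.9 A

57.9 A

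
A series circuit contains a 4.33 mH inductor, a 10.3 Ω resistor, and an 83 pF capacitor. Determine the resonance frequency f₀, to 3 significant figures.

265 kHz

ω₀ = 1/√(LC) = 1/√(0.00433 × 8.3e-11) = 1.668e+06 rad/s
f₀ = ω₀/(2π) = 265 kHz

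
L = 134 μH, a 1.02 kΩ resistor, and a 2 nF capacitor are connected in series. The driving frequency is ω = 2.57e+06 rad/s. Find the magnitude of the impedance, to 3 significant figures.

X_L = ωL = 344 Ω
X_C = 1/(ωC) = 195 Ω
Net reactance X = X_L − X_C = 150 Ω
Z = 1020 + j150 Ω
|Z| = √(1020² + 150²) = 1030 Ω

1030 Ω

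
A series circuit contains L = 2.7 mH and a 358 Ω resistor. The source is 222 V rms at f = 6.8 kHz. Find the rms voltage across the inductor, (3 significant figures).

68.1 V

ω = 2πf = 42730 rad/s
X_L = ωL = 115 Ω
Z = 358 + j115 Ω
|Z| = √(358² + 115²) = 376 Ω
I = V/|Z| = 590 mA
V_L = I·|Z_L| = 0.590 × 115 = 68.1 V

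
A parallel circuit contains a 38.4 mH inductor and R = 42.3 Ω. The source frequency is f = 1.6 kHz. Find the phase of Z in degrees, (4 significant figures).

6.253°

ω = 2πf = 10050 rad/s
X_L = ωL = 386.0 Ω
Parallel: admittances add. Y = 1/R + 1/(jωL)
Y = (0.02364 − j0.002590) S
|Y| = 0.02378 S → |Z| = 1/|Y| = 42.05 Ω, ∠Z = −∠Y = 6.253°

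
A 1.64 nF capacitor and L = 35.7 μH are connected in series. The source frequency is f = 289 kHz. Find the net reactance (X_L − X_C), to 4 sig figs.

-271.0 Ω

ω = 2πf = 1.816e+06 rad/s
X_L = ωL = 64.83 Ω
X_C = 1/(ωC) = 335.8 Ω
X = 64.83 − 335.8 = -271.0 Ω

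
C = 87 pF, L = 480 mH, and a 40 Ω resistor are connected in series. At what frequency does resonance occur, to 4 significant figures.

ω₀ = 1/√(LC) = 1/√(0.48 × 8.7e-11) = 154700 rad/s
f₀ = ω₀/(2π) = 24.63 kHz

24.63 kHz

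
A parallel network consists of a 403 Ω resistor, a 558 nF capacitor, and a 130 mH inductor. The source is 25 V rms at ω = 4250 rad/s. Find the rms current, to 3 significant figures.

63.6 mA

X_L = ωL = 552 Ω
X_C = 1/(ωC) = 422 Ω
Parallel: admittances add. Y = 1/R + 1/(jωL) + jωC
Y = (0.00248 + j0.000562) S
|Y| = 0.00254 S → |Z| = 1/|Y| = 393 Ω, ∠Z = −∠Y = -12.8°
I = V/|Z| = 25/393 = 63.6 mA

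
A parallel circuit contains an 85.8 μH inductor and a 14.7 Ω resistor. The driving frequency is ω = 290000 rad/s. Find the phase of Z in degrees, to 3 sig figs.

30.6°

X_L = ωL = 24.9 Ω
Parallel: admittances add. Y = 1/R + 1/(jωL)
Y = (0.0680 − j0.0402) S
|Y| = 0.0790 S → |Z| = 1/|Y| = 12.7 Ω, ∠Z = −∠Y = 30.6°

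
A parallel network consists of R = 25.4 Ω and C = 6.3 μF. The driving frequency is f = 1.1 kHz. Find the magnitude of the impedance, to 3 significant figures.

ω = 2πf = 6912 rad/s
X_C = 1/(ωC) = 23.0 Ω
Parallel: admittances add. Y = 1/R + jωC
Y = (0.0394 + j0.0435) S
|Y| = 0.0587 S → |Z| = 1/|Y| = 17.0 Ω, ∠Z = −∠Y = -47.9°

17.0 Ω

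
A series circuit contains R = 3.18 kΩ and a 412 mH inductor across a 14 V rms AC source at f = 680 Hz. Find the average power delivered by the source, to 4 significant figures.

ω = 2πf = 4273 rad/s
X_L = ωL = 1760 Ω
Z = 3180 + j1760 Ω
|Z| = √(3180² + 1760²) = 3635 Ω
∠Z = arctan(1760/3180) = 28.97°
I = V/|Z| = 3.852 mA
P = VI cos φ = 14 × 0.003852 × cos(28.97°) = 47.18 mW

47.18 mW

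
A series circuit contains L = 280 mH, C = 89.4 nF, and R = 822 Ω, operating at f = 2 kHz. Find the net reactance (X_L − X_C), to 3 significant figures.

2630 Ω

ω = 2πf = 12570 rad/s
X_L = ωL = 3520 Ω
X_C = 1/(ωC) = 890 Ω
X = 3520 − 890 = 2630 Ω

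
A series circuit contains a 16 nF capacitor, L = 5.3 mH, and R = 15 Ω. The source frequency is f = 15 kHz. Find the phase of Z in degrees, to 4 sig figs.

ω = 2πf = 94250 rad/s
X_L = ωL = 499.5 Ω
X_C = 1/(ωC) = 663.1 Ω
Net reactance X = X_L − X_C = -163.6 Ω
Z = 15.00 − j163.6 Ω
|Z| = √(15.00² + 163.6²) = 164.3 Ω
∠Z = arctan(-163.6/15.00) = -84.76°

-84.76°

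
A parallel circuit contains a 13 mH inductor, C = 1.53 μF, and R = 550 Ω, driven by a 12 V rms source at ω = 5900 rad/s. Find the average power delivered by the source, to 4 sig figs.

X_L = ωL = 76.70 Ω
X_C = 1/(ωC) = 110.8 Ω
Parallel: admittances add. Y = 1/R + 1/(jωL) + jωC
Y = (0.001818 − j0.004011) S
|Y| = 0.004404 S → |Z| = 1/|Y| = 227.1 Ω, ∠Z = −∠Y = 65.61°
I = V/|Z| = 52.84 mA
P = VI cos φ = 12 × 0.05284 × cos(65.61°) = 261.8 mW

261.8 mW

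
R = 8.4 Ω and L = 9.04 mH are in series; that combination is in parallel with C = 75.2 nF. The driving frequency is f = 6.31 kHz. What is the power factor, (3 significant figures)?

ω = 2πf = 39650 rad/s
X_L = ωL = 358 Ω
X_C = 1/(ωC) = 335 Ω
Branch 1 (R+jX_L): Z₁ = 8.40 + j358 Ω, |Z₁| = 359 Ω
Branch 2 (−jX_C): Z₂ = −j335 Ω
Parallel: Z = Z₁Z₂/(Z₁+Z₂), |Z| = 4910 Ω, ∠Z = -71.3°
cos φ = cos(-71.3°) = 0.321

0.321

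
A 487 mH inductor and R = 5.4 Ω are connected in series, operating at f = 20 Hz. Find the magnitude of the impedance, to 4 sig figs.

61.44 Ω

ω = 2πf = 125.7 rad/s
X_L = ωL = 61.20 Ω
Z = 5.400 + j61.20 Ω
|Z| = √(5.400² + 61.20²) = 61.44 Ω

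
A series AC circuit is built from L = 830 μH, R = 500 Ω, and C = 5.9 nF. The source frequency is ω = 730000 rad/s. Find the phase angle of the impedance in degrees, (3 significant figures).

X_L = ωL = 606 Ω
X_C = 1/(ωC) = 232 Ω
Net reactance X = X_L − X_C = 374 Ω
Z = 500 + j374 Ω
|Z| = √(500² + 374²) = 624 Ω
∠Z = arctan(374/500) = 36.8°

36.8°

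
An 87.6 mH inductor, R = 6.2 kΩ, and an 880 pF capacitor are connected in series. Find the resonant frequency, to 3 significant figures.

18.1 kHz

ω₀ = 1/√(LC) = 1/√(0.0876 × 8.8e-10) = 113900 rad/s
f₀ = ω₀/(2π) = 18.1 kHz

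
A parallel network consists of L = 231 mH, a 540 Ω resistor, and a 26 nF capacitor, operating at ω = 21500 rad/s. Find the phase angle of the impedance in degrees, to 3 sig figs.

X_L = ωL = 4970 Ω
X_C = 1/(ωC) = 1790 Ω
Parallel: admittances add. Y = 1/R + 1/(jωL) + jωC
Y = (0.00185 + j0.000358) S
|Y| = 0.00189 S → |Z| = 1/|Y| = 530 Ω, ∠Z = −∠Y = -10.9°

-10.9°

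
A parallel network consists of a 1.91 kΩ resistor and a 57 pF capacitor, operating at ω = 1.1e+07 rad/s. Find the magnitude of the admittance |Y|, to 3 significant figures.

817 μS

X_C = 1/(ωC) = 1590 Ω
Parallel: admittances add. Y = 1/R + jωC
Y = (0.000524 + j0.000627) S
|Y| = 0.000817 S → |Z| = 1/|Y| = 1220 Ω, ∠Z = −∠Y = -50.1°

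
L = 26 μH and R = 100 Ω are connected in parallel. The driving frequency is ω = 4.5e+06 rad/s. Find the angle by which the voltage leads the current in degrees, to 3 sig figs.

X_L = ωL = 117 Ω
Parallel: admittances add. Y = 1/R + 1/(jωL)
Y = (0.0100 − j0.00855) S
|Y| = 0.0132 S → |Z| = 1/|Y| = 76.0 Ω, ∠Z = −∠Y = 40.5°

40.5°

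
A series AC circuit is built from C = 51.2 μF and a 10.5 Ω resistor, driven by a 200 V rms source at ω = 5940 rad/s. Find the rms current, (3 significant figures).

18.2 A

X_C = 1/(ωC) = 3.29 Ω
Z = 10.5 − j3.29 Ω
|Z| = √(10.5² + 3.29²) = 11.0 Ω
I = V/|Z| = 200/11.0 = 18.2 A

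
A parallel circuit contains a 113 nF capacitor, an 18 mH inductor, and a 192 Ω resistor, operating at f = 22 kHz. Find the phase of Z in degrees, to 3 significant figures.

ω = 2πf = 138200 rad/s
X_L = ωL = 2490 Ω
X_C = 1/(ωC) = 64.0 Ω
Parallel: admittances add. Y = 1/R + 1/(jωL) + jωC
Y = (0.00521 + j0.0152) S
|Y| = 0.0161 S → |Z| = 1/|Y| = 62.2 Ω, ∠Z = −∠Y = -71.1°

-71.1°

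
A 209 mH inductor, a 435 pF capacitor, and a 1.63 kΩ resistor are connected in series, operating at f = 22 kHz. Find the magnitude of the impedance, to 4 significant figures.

12370 Ω

ω = 2πf = 138200 rad/s
X_L = ωL = 28890 Ω
X_C = 1/(ωC) = 16630 Ω
Net reactance X = X_L − X_C = 12260 Ω
Z = 1630 + j12260 Ω
|Z| = √(1630² + 12260²) = 12370 Ω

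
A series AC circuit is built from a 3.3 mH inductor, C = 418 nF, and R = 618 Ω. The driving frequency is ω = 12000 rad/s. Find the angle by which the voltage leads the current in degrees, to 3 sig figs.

X_L = ωL = 39.6 Ω
X_C = 1/(ωC) = 199 Ω
Net reactance X = X_L − X_C = -160 Ω
Z = 618 − j160 Ω
|Z| = √(618² + 160²) = 638 Ω
∠Z = arctan(-160/618) = -14.5°

-14.5°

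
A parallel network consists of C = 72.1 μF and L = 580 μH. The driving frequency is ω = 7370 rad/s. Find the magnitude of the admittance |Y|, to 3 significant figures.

297 mS

X_L = ωL = 4.27 Ω
X_C = 1/(ωC) = 1.88 Ω
Parallel: admittances add. Y = 1/(jωL) + jωC
Y = (0 + j0.297) S
|Y| = 0.297 S → |Z| = 1/|Y| = 3.36 Ω, ∠Z = −∠Y = -90.0°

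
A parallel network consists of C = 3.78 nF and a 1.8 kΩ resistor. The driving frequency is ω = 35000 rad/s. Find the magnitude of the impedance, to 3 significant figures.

1750 Ω

X_C = 1/(ωC) = 7560 Ω
Parallel: admittances add. Y = 1/R + jωC
Y = (0.000556 + j0.000132) S
|Y| = 0.000571 S → |Z| = 1/|Y| = 1750 Ω, ∠Z = −∠Y = -13.4°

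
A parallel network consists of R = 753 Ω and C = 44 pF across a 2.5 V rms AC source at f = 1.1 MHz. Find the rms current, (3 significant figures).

ω = 2πf = 6.912e+06 rad/s
X_C = 1/(ωC) = 3290 Ω
Parallel: admittances add. Y = 1/R + jωC
Y = (0.00133 + j0.000304) S
|Y| = 0.00136 S → |Z| = 1/|Y| = 734 Ω, ∠Z = −∠Y = -12.9°
I = V/|Z| = 2.5/734 = 3.41 mA

3.41 mA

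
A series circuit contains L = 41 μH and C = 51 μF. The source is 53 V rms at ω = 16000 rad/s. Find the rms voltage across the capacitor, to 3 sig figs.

114 V

X_L = ωL = 0.656 Ω
X_C = 1/(ωC) = 1.23 Ω
Net reactance X = X_L − X_C = -0.569 Ω
Z = − j0.569 Ω
|Z| = √(0² + 0.569²) = 0.569 Ω
I = V/|Z| = 93.1 A
V_C = I·|Z_C| = 93.1 × 1.23 = 114 V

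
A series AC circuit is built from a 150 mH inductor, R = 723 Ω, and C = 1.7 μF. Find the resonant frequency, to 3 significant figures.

ω₀ = 1/√(LC) = 1/√(0.15 × 1.7e-06) = 1980 rad/s
f₀ = ω₀/(2π) = 315 Hz

315 Hz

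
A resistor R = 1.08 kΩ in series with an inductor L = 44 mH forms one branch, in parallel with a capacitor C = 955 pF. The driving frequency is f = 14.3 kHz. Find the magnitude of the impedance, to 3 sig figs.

ω = 2πf = 89850 rad/s
X_L = ωL = 3950 Ω
X_C = 1/(ωC) = 11700 Ω
Branch 1 (R+jX_L): Z₁ = 1080 + j3950 Ω, |Z₁| = 4100 Ω
Branch 2 (−jX_C): Z₂ = −j11700 Ω
Parallel: Z = Z₁Z₂/(Z₁+Z₂), |Z| = 6140 Ω, ∠Z = 66.7°

6140 Ω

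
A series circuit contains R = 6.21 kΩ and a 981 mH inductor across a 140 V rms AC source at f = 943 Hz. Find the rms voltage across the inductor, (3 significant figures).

95.7 V

ω = 2πf = 5925 rad/s
X_L = ωL = 5810 Ω
Z = 6210 + j5810 Ω
|Z| = √(6210² + 5810²) = 8510 Ω
I = V/|Z| = 16.5 mA
V_L = I·|Z_L| = 0.0165 × 5810 = 95.7 V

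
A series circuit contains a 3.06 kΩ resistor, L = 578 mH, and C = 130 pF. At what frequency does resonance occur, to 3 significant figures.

ω₀ = 1/√(LC) = 1/√(0.578 × 1.3e-10) = 115400 rad/s
f₀ = ω₀/(2π) = 18.4 kHz

18.4 kHz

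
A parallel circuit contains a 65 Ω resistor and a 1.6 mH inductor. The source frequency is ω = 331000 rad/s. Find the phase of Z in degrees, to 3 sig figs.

X_L = ωL = 530 Ω
Parallel: admittances add. Y = 1/R + 1/(jωL)
Y = (0.0154 − j0.00189) S
|Y| = 0.0155 S → |Z| = 1/|Y| = 64.5 Ω, ∠Z = −∠Y = 7.00°

7.00°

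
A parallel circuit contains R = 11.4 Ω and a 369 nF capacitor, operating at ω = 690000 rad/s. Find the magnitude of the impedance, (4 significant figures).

3.713 Ω

X_C = 1/(ωC) = 3.928 Ω
Parallel: admittances add. Y = 1/R + jωC
Y = (0.08772 + j0.2546) S
|Y| = 0.2693 S → |Z| = 1/|Y| = 3.713 Ω, ∠Z = −∠Y = -70.99°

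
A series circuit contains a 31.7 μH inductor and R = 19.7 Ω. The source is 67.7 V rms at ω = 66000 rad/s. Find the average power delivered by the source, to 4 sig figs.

230.1 W

X_L = ωL = 2.092 Ω
Z = 19.70 + j2.092 Ω
|Z| = √(19.70² + 2.092²) = 19.81 Ω
∠Z = arctan(2.092/19.70) = 6.062°
I = V/|Z| = 3.417 A
P = VI cos φ = 67.7 × 3.417 × cos(6.062°) = 230.1 W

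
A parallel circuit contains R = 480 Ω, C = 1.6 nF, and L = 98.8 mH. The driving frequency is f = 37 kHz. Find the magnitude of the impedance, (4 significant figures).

ω = 2πf = 232500 rad/s
X_L = ωL = 22970 Ω
X_C = 1/(ωC) = 2688 Ω
Parallel: admittances add. Y = 1/R + 1/(jωL) + jωC
Y = (0.002083 + j0.0003284) S
|Y| = 0.002109 S → |Z| = 1/|Y| = 474.1 Ω, ∠Z = −∠Y = -8.959°

474.1 Ω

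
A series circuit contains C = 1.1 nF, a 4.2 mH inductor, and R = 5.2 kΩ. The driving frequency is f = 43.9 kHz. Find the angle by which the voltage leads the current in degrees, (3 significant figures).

-22.3°

ω = 2πf = 275800 rad/s
X_L = ωL = 1160 Ω
X_C = 1/(ωC) = 3300 Ω
Net reactance X = X_L − X_C = -2140 Ω
Z = 5200 − j2140 Ω
|Z| = √(5200² + 2140²) = 5620 Ω
∠Z = arctan(-2140/5200) = -22.3°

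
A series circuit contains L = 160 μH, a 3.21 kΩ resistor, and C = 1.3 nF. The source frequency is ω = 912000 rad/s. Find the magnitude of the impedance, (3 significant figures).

X_L = ωL = 146 Ω
X_C = 1/(ωC) = 843 Ω
Net reactance X = X_L − X_C = -698 Ω
Z = 3210 − j698 Ω
|Z| = √(3210² + 698²) = 3280 Ω

3280 Ω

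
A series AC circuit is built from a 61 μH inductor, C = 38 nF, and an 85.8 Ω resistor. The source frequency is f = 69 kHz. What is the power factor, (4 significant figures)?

0.9287

ω = 2πf = 433500 rad/s
X_L = ωL = 26.45 Ω
X_C = 1/(ωC) = 60.70 Ω
Net reactance X = X_L − X_C = -34.25 Ω
Z = 85.80 − j34.25 Ω
|Z| = √(85.80² + 34.25²) = 92.38 Ω
∠Z = arctan(-34.25/85.80) = -21.76°
cos φ = cos(-21.76°) = 0.9287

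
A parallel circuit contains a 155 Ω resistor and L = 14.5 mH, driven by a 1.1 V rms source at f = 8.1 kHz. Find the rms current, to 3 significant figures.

7.25 mA

ω = 2πf = 50890 rad/s
X_L = ωL = 738 Ω
Parallel: admittances add. Y = 1/R + 1/(jωL)
Y = (0.00645 − j0.00136) S
|Y| = 0.00659 S → |Z| = 1/|Y| = 152 Ω, ∠Z = −∠Y = 11.9°
I = V/|Z| = 1.1/152 = 7.25 mA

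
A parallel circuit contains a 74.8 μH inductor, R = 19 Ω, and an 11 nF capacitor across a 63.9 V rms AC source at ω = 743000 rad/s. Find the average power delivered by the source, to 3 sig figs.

215 W

X_L = ωL = 55.6 Ω
X_C = 1/(ωC) = 122 Ω
Parallel: admittances add. Y = 1/R + 1/(jωL) + jωC
Y = (0.0526 − j0.00982) S
|Y| = 0.0535 S → |Z| = 1/|Y| = 18.7 Ω, ∠Z = −∠Y = 10.6°
I = V/|Z| = 3.42 A
P = VI cos φ = 63.9 × 3.42 × cos(10.6°) = 215 W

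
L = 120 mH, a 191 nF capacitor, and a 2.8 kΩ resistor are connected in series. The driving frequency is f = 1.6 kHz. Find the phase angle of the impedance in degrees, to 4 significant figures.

13.76°

ω = 2πf = 10050 rad/s
X_L = ωL = 1206 Ω
X_C = 1/(ωC) = 520.8 Ω
Net reactance X = X_L − X_C = 685.6 Ω
Z = 2800 + j685.6 Ω
|Z| = √(2800² + 685.6²) = 2883 Ω
∠Z = arctan(685.6/2800) = 13.76°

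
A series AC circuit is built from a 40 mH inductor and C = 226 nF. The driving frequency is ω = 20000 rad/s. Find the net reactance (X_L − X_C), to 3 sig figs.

X_L = ωL = 800 Ω
X_C = 1/(ωC) = 221 Ω
X = 800 − 221 = 579 Ω

579 Ω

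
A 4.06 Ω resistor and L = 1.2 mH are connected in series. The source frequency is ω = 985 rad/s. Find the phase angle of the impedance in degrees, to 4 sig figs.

16.23°

X_L = ωL = 1.182 Ω
Z = 4.060 + j1.182 Ω
|Z| = √(4.060² + 1.182²) = 4.229 Ω
∠Z = arctan(1.182/4.060) = 16.23°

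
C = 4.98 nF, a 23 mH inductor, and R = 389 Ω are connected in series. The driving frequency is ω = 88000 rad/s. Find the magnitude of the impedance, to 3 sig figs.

467 Ω

X_L = ωL = 2020 Ω
X_C = 1/(ωC) = 2280 Ω
Net reactance X = X_L − X_C = -258 Ω
Z = 389 − j258 Ω
|Z| = √(389² + 258²) = 467 Ω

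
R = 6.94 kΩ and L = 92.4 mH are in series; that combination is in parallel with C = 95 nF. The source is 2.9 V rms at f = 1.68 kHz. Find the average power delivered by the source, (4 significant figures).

ω = 2πf = 10560 rad/s
X_L = ωL = 975.4 Ω
X_C = 1/(ωC) = 997.2 Ω
Branch 1 (R+jX_L): Z₁ = 6940 + j975.4 Ω, |Z₁| = 7008 Ω
Branch 2 (−jX_C): Z₂ = −j997.2 Ω
Parallel: Z = Z₁Z₂/(Z₁+Z₂), |Z| = 1007 Ω, ∠Z = -81.82°
I = V/|Z| = 2.880 mA
P = VI cos φ = 2.9 × 0.002880 × cos(-81.82°) = 1.188 mW

1.188 mW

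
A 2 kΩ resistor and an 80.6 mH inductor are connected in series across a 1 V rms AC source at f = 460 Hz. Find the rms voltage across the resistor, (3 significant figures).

ω = 2πf = 2890 rad/s
X_L = ωL = 233 Ω
Z = 2000 + j233 Ω
|Z| = √(2000² + 233²) = 2010 Ω
I = V/|Z| = 497 μA
V_R = I·|Z_R| = 0.000497 × 2000 = 0.993 V

0.993 V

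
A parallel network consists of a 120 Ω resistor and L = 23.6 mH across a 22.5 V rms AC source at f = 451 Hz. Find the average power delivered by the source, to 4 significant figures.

ω = 2πf = 2834 rad/s
X_L = ωL = 66.88 Ω
Parallel: admittances add. Y = 1/R + 1/(jωL)
Y = (0.008333 − j0.01495) S
|Y| = 0.01712 S → |Z| = 1/|Y| = 58.42 Ω, ∠Z = −∠Y = 60.87°
I = V/|Z| = 385.2 mA
P = VI cos φ = 22.5 × 0.3852 × cos(60.87°) = 4.219 W

4.219 W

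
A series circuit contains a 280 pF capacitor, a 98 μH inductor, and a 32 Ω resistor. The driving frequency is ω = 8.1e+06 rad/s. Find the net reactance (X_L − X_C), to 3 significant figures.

X_L = ωL = 794 Ω
X_C = 1/(ωC) = 441 Ω
X = 794 − 441 = 353 Ω

353 Ω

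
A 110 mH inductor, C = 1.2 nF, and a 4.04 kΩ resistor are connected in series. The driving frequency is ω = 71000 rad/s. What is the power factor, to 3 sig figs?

0.717

X_L = ωL = 7810 Ω
X_C = 1/(ωC) = 11700 Ω
Net reactance X = X_L − X_C = -3930 Ω
Z = 4040 − j3930 Ω
|Z| = √(4040² + 3930²) = 5630 Ω
∠Z = arctan(-3930/4040) = -44.2°
cos φ = cos(-44.2°) = 0.717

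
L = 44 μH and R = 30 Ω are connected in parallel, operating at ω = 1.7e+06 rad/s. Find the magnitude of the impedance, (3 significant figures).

27.8 Ω

X_L = ωL = 74.8 Ω
Parallel: admittances add. Y = 1/R + 1/(jωL)
Y = (0.0333 − j0.0134) S
|Y| = 0.0359 S → |Z| = 1/|Y| = 27.8 Ω, ∠Z = −∠Y = 21.9°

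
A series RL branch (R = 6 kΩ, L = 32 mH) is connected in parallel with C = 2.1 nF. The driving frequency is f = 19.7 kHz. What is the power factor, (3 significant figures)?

ω = 2πf = 123800 rad/s
X_L = ωL = 3960 Ω
X_C = 1/(ωC) = 3850 Ω
Branch 1 (R+jX_L): Z₁ = 6000 + j3960 Ω, |Z₁| = 7190 Ω
Branch 2 (−jX_C): Z₂ = −j3850 Ω
Parallel: Z = Z₁Z₂/(Z₁+Z₂), |Z| = 4610 Ω, ∠Z = -57.7°
cos φ = cos(-57.7°) = 0.535

0.535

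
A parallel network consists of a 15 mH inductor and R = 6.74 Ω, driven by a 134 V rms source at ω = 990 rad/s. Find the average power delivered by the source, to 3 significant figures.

X_L = ωL = 14.8 Ω
Parallel: admittances add. Y = 1/R + 1/(jωL)
Y = (0.148 − j0.0673) S
|Y| = 0.163 S → |Z| = 1/|Y| = 6.14 Ω, ∠Z = −∠Y = 24.4°
I = V/|Z| = 21.8 A
P = VI cos φ = 134 × 21.8 × cos(24.4°) = 2.66 kW

2.66 kW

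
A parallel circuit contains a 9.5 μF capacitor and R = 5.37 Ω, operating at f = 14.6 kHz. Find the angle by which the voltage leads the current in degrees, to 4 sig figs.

ω = 2πf = 91730 rad/s
X_C = 1/(ωC) = 1.147 Ω
Parallel: admittances add. Y = 1/R + jωC
Y = (0.1862 + j0.8715) S
|Y| = 0.8912 S → |Z| = 1/|Y| = 1.122 Ω, ∠Z = −∠Y = -77.94°

-77.94°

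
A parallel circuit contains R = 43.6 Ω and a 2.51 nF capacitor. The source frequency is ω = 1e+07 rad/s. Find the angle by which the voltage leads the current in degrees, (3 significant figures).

X_C = 1/(ωC) = 39.8 Ω
Parallel: admittances add. Y = 1/R + jωC
Y = (0.0229 + j0.0251) S
|Y| = 0.0340 S → |Z| = 1/|Y| = 29.4 Ω, ∠Z = −∠Y = -47.6°

-47.6°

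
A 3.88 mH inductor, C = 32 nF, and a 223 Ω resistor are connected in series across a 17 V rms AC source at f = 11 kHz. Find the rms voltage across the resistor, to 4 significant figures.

ω = 2πf = 69120 rad/s
X_L = ωL = 268.2 Ω
X_C = 1/(ωC) = 452.1 Ω
Net reactance X = X_L − X_C = -184.0 Ω
Z = 223.0 − j184.0 Ω
|Z| = √(223.0² + 184.0²) = 289.1 Ω
I = V/|Z| = 58.80 mA
V_R = I·|Z_R| = 0.05880 × 223.0 = 13.11 V

13.11 V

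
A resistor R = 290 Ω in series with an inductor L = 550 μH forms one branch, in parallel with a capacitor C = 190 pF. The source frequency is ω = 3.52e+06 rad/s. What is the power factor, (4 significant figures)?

X_L = ωL = 1936 Ω
X_C = 1/(ωC) = 1495 Ω
Branch 1 (R+jX_L): Z₁ = 290.0 + j1936 Ω, |Z₁| = 1958 Ω
Branch 2 (−jX_C): Z₂ = −j1495 Ω
Parallel: Z = Z₁Z₂/(Z₁+Z₂), |Z| = 5548 Ω, ∠Z = -65.18°
cos φ = cos(-65.18°) = 0.4198

0.4198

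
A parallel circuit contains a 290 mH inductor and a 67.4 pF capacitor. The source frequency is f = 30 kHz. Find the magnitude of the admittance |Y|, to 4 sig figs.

ω = 2πf = 188500 rad/s
X_L = ωL = 54660 Ω
X_C = 1/(ωC) = 78710 Ω
Parallel: admittances add. Y = 1/(jωL) + jωC
Y = (0 − j5.589e-06) S
|Y| = 5.589e-06 S → |Z| = 1/|Y| = 178900 Ω, ∠Z = −∠Y = 90.00°

5.589 μS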